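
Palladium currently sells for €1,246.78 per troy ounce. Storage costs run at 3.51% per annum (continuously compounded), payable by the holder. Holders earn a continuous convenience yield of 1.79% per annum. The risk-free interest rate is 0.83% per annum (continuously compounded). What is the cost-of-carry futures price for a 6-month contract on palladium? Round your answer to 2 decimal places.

€1,262.78 per troy ounce

Net carry = r + u − y = 0.0083 + 0.0351 − 0.0179 = 0.0255
F = S·e^((r+u−y)T) = 1246.78 · e^(0.0255 × 6/12) = 1246.78 · e^0.01275000
= 1246.78 × 1.01283163 = €1,262.78 per troy ounce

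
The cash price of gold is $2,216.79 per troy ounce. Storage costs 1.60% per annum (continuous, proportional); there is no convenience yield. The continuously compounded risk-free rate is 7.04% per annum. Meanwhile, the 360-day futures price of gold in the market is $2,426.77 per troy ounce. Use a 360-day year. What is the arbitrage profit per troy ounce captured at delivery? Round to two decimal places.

$9.93 per troy ounce

Fair futures: F* = S·e^(carry·T), with carry = (r + u) = 0.0704 + 0.0160 = 0.0864
F* = 2216.79 · e^(0.0864 × 360/360) = 2216.79 · e^0.08640000 = 2216.79 × 1.09024234 = $2416.8383
Market $2426.77 > fair $2416.8383: forward overpriced → cash-and-carry (buy spot, short the forward).
At maturity, profit = |F_mkt − F*| = |2426.77 − 2416.8383| = $9.93 per troy ounce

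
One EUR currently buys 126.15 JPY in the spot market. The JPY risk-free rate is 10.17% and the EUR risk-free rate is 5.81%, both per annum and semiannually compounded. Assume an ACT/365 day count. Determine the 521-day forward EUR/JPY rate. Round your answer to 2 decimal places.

133.93

By covered interest parity, F = S · (1+r_JPY/2)^(2T) / (1+r_EUR/2)^(2T)
= 126.15 × 1.152111 / 1.085185 = 126.15 × 1.061672
F = 133.93 JPY per EUR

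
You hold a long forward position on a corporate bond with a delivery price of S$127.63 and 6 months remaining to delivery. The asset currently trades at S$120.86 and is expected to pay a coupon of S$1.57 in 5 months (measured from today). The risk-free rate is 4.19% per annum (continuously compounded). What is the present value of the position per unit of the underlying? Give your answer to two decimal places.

-S$5.67

PV(remaining coupons) I = 1.57·e^(−0.0419·5/12) = 1.5428
Current forward F = (S − I)·e^(rT) = (120.86 − 1.5428)·e^(0.0419·6/12) = 119.3172 × 1.021171 = 121.8433
Value (long) = (F − K)·e^(−rT) = (121.8433 − 127.63) × 0.979268 = -5.6667
Value = -S$5.67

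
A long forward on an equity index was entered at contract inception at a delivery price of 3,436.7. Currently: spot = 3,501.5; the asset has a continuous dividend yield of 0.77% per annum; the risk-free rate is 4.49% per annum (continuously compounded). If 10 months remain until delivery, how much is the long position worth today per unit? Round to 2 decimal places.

168.62

Current fair forward for the remaining 10 months: F = S·e^((r − q)·T), (r − q) = 0.0449 − 0.0077 = 0.0372
F = 3501.5 · e^(0.0372 × 10/12) = 3501.5 × 1.03148550 = 3611.7465
Value of long forward = (F − K)·e^(−rT) = (3611.7465 − 3436.7) · e^(−0.0449·10/12)
= 175.0465 × 0.96327469 = 168.62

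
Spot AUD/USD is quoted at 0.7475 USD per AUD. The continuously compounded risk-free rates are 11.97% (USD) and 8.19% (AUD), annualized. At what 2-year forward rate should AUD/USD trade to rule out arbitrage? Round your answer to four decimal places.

F = S·e^((r_USD − r_AUD)T) = 0.7475 · e^((0.1197 − 0.0819) × 2)
= 0.7475 · e^0.075600 = 0.7475 × 1.078531
F = 0.8062 USD per AUD

0.8062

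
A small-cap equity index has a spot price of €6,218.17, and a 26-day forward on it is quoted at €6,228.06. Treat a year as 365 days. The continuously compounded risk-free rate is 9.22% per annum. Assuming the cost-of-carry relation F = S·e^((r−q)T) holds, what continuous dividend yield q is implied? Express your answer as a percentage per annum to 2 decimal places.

6.99%

From F = S·e^((r−q)T): (r − q) = ln(F/S)/T
ln(6228.06/6218.17) = ln(1.001591) = 0.001590
(r − q) = 0.001590 / (26/365) = 0.022321
q = r − ln(F/S)/T = 0.0922 − 0.022321 = 0.069879
q = 6.99%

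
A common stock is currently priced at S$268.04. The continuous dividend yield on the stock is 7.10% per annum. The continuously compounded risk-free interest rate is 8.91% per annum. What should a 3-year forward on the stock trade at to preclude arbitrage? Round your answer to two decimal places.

F = S·e^((r − q)T) = 268.04 · e^((0.0891 − 0.0710) × 3)
= 268.04 · e^0.054300 = 268.04 × 1.055801
F = S$283.00

S$283.00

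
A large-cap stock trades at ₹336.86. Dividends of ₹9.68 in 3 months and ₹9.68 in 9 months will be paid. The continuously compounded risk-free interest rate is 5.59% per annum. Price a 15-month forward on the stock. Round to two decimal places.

₹341.05

PV(dividends) I = 9.68·e^(−0.0559·3/12) + 9.68·e^(−0.0559·9/12)
I = 9.5457 + 9.2826 = 18.8283
F = (S − I)·e^(rT) = (336.86 − 18.8283) · e^(0.0559·15/12)
= 318.0317 · e^0.069875 = 318.0317 × 1.072374 = ₹341.05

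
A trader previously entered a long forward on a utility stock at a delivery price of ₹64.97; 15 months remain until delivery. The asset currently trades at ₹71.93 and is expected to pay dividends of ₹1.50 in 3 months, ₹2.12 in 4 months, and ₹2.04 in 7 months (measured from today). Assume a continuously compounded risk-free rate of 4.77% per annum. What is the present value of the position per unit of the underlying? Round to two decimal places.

PV(remaining dividends) I = 1.50·e^(−0.0477·3/12) + 2.12·e^(−0.0477·4/12) + 2.04·e^(−0.0477·7/12) = 5.5528
Current forward F = (S − I)·e^(rT) = (71.93 − 5.5528)·e^(0.0477·15/12) = 66.3772 × 1.061438 = 70.4553
Value (long) = (F − K)·e^(−rT) = (70.4553 − 64.97) × 0.942118 = 5.1678
Value = ₹5.17

₹5.17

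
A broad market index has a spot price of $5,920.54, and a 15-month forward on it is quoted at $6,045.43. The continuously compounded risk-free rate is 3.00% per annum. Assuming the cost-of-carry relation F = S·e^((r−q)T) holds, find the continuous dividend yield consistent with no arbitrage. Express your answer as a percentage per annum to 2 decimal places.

1.33%

From F = S·e^((r−q)T): (r − q) = ln(F/S)/T
ln(6045.43/5920.54) = ln(1.021094) = 0.020875
(r − q) = 0.020875 / (15/12) = 0.016700
q = r − ln(F/S)/T = 0.0300 − 0.016700 = 0.013300
q = 1.33%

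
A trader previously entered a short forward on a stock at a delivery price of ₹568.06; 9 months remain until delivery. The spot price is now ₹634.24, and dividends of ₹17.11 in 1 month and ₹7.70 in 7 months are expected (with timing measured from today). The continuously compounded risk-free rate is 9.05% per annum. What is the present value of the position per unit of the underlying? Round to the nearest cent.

-₹79.17

PV(remaining dividends) I = 17.11·e^(−0.0905·1/12) + 7.70·e^(−0.0905·7/12) = 24.2855
Current forward F = (S − I)·e^(rT) = (634.24 − 24.2855)·e^(0.0905·9/12) = 609.9545 × 1.070232 = 652.7928
Value (long) = (F − K)·e^(−rT) = (652.7928 − 568.06) × 0.934377 = 79.1724
Short position value = −(long value) = -₹79.17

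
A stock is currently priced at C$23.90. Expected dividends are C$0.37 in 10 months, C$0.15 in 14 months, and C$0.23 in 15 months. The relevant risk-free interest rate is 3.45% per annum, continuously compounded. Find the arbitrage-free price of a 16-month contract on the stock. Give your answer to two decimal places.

C$24.27

PV(dividends) I = 0.37·e^(−0.0345·10/12) + 0.15·e^(−0.0345·14/12) + 0.23·e^(−0.0345·15/12)
I = 0.3595 + 0.1441 + 0.2203 = 0.7239
F = (S − I)·e^(rT) = (23.90 − 0.7239) · e^(0.0345·16/12)
= 23.1761 · e^0.046000 = 23.1761 × 1.047074 = C$24.27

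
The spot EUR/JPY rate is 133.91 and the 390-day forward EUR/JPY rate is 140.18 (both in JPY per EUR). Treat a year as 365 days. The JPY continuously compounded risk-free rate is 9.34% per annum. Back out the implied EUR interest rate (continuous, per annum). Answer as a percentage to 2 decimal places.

5.06%

F = S·e^((r_JPY − r_EUR)T) ⇒ r_EUR = r_JPY − ln(F/S)/T
ln(140.18/133.91) = 0.045759; /(390/365) = 0.042826
r_EUR = 0.0934 − 0.042826 = 0.050574
r_EUR = 5.06%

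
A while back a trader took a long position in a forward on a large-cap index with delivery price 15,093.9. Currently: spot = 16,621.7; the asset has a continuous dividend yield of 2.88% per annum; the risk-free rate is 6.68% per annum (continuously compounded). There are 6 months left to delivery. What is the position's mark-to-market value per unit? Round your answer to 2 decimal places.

Current fair forward for the remaining 6 months: F = S·e^((r − q)·T), (r − q) = 0.0668 − 0.0288 = 0.0380
F = 16621.7 · e^(0.0380 × 6/12) = 16621.7 × 1.01918165 = 16940.5316
Value of long forward = (F − K)·e^(−rT) = (16940.5316 − 15093.9) · e^(−0.0668·6/12)
= 1846.6316 × 0.96715162 = 1785.97

1785.97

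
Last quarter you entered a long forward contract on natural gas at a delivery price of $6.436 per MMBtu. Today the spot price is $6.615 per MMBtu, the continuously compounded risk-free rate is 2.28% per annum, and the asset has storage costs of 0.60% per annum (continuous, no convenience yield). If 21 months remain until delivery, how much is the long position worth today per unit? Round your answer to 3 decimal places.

Current fair forward for the remaining 21 months: F = S·e^((r + u)·T), (r + u) = 0.0228 + 0.0060 = 0.0288
F = 6.615 · e^(0.0288 × 21/12) = 6.615 × 1.051692 = 6.9569
Value of long forward = (F − K)·e^(−rT) = (6.9569 − 6.436) · e^(−0.0228·21/12)
= 0.5209 × 0.960886 = 0.501

$0.501 per MMBtu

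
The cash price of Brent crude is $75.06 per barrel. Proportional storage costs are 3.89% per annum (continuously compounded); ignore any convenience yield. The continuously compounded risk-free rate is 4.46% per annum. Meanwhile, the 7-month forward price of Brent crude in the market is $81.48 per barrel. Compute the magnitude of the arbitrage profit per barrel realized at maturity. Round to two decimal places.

Fair forward: F* = S·e^(carry·T), with carry = (r + u) = 0.0446 + 0.0389 = 0.0835
F* = 75.06 · e^(0.0835 × 7/12) = 75.06 · e^0.048708 = 75.06 × 1.049914 = $78.8065
Market $81.48 > fair $78.8065: forward overpriced → cash-and-carry (buy spot, short the forward).
At maturity, profit = |F_mkt − F*| = |81.48 − 78.8065| = $2.67 per barrel

$2.67 per barrel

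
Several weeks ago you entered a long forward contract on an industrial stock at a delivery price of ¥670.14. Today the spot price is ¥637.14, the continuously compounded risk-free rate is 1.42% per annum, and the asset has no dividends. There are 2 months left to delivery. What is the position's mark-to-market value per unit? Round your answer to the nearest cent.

-¥31.42

Current fair forward for the remaining 2 months: F = S·e^(r·T), r = 0.0142
F = 637.14 · e^(0.0142 × 2/12) = 637.14 × 1.002369 = 638.6494
Value of long forward = (F − K)·e^(−rT) = (638.6494 − 670.14) · e^(−0.0142·2/12)
= -31.4906 × 0.997636 = -31.42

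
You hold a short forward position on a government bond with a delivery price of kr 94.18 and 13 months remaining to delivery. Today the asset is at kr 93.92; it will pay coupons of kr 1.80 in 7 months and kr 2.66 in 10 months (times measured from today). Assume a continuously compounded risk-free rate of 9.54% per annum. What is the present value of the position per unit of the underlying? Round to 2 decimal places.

PV(remaining coupons) I = 1.80·e^(−0.0954·7/12) + 2.66·e^(−0.0954·10/12) = 4.1593
Current forward F = (S − I)·e^(rT) = (93.92 − 4.1593)·e^(0.0954·13/12) = 89.7607 × 1.108879 = 99.5338
Value (long) = (F − K)·e^(−rT) = (99.5338 − 94.18) × 0.901811 = 4.8281
Short position value = −(long value) = -kr 4.83

-kr 4.83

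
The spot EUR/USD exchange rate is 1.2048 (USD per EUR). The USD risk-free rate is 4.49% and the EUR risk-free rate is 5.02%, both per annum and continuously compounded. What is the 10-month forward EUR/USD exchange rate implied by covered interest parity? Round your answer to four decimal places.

F = S·e^((r_USD − r_EUR)T) = 1.2048 · e^((0.0449 − 0.0502) × 10/12)
= 1.2048 · e^-0.004417 = 1.2048 × 0.995593
F = 1.1995 USD per EUR

1.1995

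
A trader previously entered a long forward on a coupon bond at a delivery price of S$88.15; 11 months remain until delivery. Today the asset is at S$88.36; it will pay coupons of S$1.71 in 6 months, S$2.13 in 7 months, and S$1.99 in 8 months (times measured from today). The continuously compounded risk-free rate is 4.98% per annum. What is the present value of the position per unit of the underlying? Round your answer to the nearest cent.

PV(remaining coupons) I = 1.71·e^(−0.0498·6/12) + 2.13·e^(−0.0498·7/12) + 1.99·e^(−0.0498·8/12) = 5.6620
Current forward F = (S − I)·e^(rT) = (88.36 − 5.6620)·e^(0.0498·11/12) = 82.6980 × 1.046708 = 86.5607
Value (long) = (F − K)·e^(−rT) = (86.5607 − 88.15) × 0.955376 = -1.5184
Value = -S$1.52

-S$1.52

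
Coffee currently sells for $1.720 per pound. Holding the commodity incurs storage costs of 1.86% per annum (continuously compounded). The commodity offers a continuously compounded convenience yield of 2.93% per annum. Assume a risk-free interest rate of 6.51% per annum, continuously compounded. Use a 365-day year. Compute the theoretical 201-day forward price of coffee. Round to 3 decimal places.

$1.772 per pound

Net carry = r + u − y = 0.0651 + 0.0186 − 0.0293 = 0.0544
F = S·e^((r+u−y)T) = 1.720 · e^(0.0544 × 201/365) = 1.720 · e^0.029957
= 1.720 × 1.030410 = $1.772 per pound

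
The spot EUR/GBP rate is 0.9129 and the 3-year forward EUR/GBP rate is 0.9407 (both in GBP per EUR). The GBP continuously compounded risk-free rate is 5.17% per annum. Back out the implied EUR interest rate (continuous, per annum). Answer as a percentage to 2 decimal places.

4.17%

F = S·e^((r_GBP − r_EUR)T) ⇒ r_EUR = r_GBP − ln(F/S)/T
ln(0.9407/0.9129) = 0.029998; /(3) = 0.009999
r_EUR = 0.0517 − 0.009999 = 0.041701
r_EUR = 4.17%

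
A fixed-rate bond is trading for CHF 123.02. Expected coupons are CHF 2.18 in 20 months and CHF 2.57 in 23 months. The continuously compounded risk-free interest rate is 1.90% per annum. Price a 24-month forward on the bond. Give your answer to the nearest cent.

CHF 123.02

PV(coupons) I = 2.18·e^(−0.0190·20/12) + 2.57·e^(−0.0190·23/12)
I = 2.1120 + 2.4781 = 4.5901
F = (S − I)·e^(rT) = (123.02 − 4.5901) · e^(0.0190·24/12)
= 118.4299 · e^0.038000 = 118.4299 × 1.038731 = CHF 123.02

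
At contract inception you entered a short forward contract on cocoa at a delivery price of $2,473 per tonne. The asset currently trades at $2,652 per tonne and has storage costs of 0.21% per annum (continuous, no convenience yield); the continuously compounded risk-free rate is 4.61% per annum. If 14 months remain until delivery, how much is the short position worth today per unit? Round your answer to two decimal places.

Current fair forward for the remaining 14 months: F = S·e^((r + u)·T), (r + u) = 0.0461 + 0.0021 = 0.0482
F = 2652 · e^(0.0482 × 14/12) = 2652 × 1.05784449 = 2805.4036
Value of long forward = (F − K)·e^(−rT) = (2805.4036 − 2473) · e^(−0.0461·14/12)
= 332.4036 × 0.94763741 = 315.00
Short position value = −(long value) = -$315.00

-$315.00 per tonne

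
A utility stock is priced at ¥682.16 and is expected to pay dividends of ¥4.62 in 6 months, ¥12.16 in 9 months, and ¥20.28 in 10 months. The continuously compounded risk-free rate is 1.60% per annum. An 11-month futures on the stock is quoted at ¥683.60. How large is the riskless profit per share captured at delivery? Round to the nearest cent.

¥28.51 per share

PV(dividends) I = 4.62·e^(−0.0160·6/12) + 12.16·e^(−0.0160·9/12) + 20.28·e^(−0.0160·10/12) = 36.6095
Fair futures F* = (S − I)·e^(rT) = (682.16 − 36.6095)·e^0.014667 = 645.5505 × 1.014775 = 655.0885
Market ¥683.60 > fair 655.0885: forward overpriced → cash-and-carry (borrow at r, buy the stock and collect the dividends, short the forward).
Profit at T = |F_mkt − F*| = |683.60 − 655.0885| = ¥28.51 per share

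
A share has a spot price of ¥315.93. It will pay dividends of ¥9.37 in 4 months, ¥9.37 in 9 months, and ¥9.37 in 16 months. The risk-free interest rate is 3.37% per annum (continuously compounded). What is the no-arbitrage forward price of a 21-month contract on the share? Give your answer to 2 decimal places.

¥306.10

PV(dividends) I = 9.37·e^(−0.0337·4/12) + 9.37·e^(−0.0337·9/12) + 9.37·e^(−0.0337·16/12)
I = 9.2653 + 9.1361 + 8.9583 = 27.3597
F = (S − I)·e^(rT) = (315.93 − 27.3597) · e^(0.0337·21/12)
= 288.5703 · e^0.058975 = 288.5703 × 1.060749 = ¥306.10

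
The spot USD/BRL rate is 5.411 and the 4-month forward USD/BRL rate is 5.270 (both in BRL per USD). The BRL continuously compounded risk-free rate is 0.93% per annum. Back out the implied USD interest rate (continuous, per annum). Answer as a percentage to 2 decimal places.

F = S·e^((r_BRL − r_USD)T) ⇒ r_USD = r_BRL − ln(F/S)/T
ln(5.270/5.411) = -0.026404; /(4/12) = -0.079212
r_USD = 0.0093 + 0.079212 = 0.088512
r_USD = 8.85%

8.85%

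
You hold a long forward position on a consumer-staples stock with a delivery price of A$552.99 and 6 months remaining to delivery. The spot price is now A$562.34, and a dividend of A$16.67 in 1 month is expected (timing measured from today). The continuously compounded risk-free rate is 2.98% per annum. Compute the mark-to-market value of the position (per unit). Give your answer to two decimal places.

A$0.90

PV(remaining dividends) I = 16.67·e^(−0.0298·1/12) = 16.6287
Current forward F = (S − I)·e^(rT) = (562.34 − 16.6287)·e^(0.0298·6/12) = 545.7113 × 1.015012 = 553.9035
Value (long) = (F − K)·e^(−rT) = (553.9035 − 552.99) × 0.985210 = 0.9000
Value = A$0.90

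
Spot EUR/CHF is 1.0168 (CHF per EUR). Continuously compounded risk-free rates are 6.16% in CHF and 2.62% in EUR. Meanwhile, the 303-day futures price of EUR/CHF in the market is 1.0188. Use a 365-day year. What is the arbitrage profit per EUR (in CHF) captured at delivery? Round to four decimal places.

0.0283 per EUR (in CHF)

Fair futures: F* = S·e^(carry·T), with carry = (r_CHF − r_EUR) = 0.0616 − 0.0262 = 0.0354
F* = 1.0168 · e^(0.0354 × 303/365) = 1.0168 · e^0.029387 = 1.0168 × 1.029823 = 1.0471
Market 1.0188 < fair 1.0471: forward underpriced → reverse cash-and-carry (short spot, go long the forward).
At maturity, profit = |F_mkt − F*| = |1.0188 − 1.0471| = 0.0283 per EUR (in CHF)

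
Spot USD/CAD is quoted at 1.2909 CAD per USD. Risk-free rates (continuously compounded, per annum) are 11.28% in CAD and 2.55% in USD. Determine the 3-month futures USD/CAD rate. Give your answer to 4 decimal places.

1.3194

F = S·e^((r_CAD − r_USD)T) = 1.2909 · e^((0.1128 − 0.0255) × 3/12)
= 1.2909 · e^0.021825 = 1.2909 × 1.022065
F = 1.3194 CAD per USD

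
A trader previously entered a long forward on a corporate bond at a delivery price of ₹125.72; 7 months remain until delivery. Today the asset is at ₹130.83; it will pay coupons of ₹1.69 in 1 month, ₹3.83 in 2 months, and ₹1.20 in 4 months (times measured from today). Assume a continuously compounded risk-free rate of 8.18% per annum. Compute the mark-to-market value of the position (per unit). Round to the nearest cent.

PV(remaining coupons) I = 1.69·e^(−0.0818·1/12) + 3.83·e^(−0.0818·2/12) + 1.20·e^(−0.0818·4/12) = 6.6244
Current forward F = (S − I)·e^(rT) = (130.83 − 6.6244)·e^(0.0818·7/12) = 124.2056 × 1.048873 = 130.2759
Value (long) = (F − K)·e^(−rT) = (130.2759 − 125.72) × 0.953404 = 4.3436
Value = ₹4.34

₹4.34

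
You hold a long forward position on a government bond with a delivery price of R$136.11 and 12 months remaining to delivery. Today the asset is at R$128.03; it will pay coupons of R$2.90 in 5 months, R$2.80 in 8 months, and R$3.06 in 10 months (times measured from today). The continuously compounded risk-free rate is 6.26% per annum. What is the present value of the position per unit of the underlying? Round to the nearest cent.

-R$8.24

PV(remaining coupons) I = 2.90·e^(−0.0626·5/12) + 2.80·e^(−0.0626·8/12) + 3.06·e^(−0.0626·10/12) = 8.4153
Current forward F = (S − I)·e^(rT) = (128.03 − 8.4153)·e^(0.0626·12/12) = 119.6147 × 1.064601 = 127.3419
Value (long) = (F − K)·e^(−rT) = (127.3419 − 136.11) × 0.939319 = -8.2360
Value = -R$8.24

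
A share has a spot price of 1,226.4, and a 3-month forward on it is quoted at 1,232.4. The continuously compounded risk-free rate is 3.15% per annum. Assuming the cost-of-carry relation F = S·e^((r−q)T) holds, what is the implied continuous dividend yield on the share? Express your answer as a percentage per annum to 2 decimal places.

From F = S·e^((r−q)T): (r − q) = ln(F/S)/T
ln(1232.4/1226.4) = ln(1.004892) = 0.004880
(r − q) = 0.004880 / (3/12) = 0.019520
q = r − ln(F/S)/T = 0.0315 − 0.019520 = 0.011980
q = 1.20%

1.20%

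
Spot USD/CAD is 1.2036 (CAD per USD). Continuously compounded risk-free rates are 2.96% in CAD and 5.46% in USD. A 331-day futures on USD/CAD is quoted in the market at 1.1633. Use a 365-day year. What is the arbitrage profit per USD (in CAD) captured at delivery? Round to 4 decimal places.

0.0133 per USD (in CAD)

Fair futures: F* = S·e^(carry·T), with carry = (r_CAD − r_USD) = 0.0296 − 0.0546 = -0.0250
F* = 1.2036 · e^(-0.0250 × 331/365) = 1.2036 · e^-0.022671 = 1.2036 × 0.977584 = 1.1766
Market 1.1633 < fair 1.1766: forward underpriced → reverse cash-and-carry (short spot, go long the forward).
At maturity, profit = |F_mkt − F*| = |1.1633 − 1.1766| = 0.0133 per USD (in CAD)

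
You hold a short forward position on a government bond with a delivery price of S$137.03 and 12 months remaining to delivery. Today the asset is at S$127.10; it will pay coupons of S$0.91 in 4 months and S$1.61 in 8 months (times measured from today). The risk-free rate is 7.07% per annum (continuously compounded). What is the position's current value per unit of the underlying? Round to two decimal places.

PV(remaining coupons) I = 0.91·e^(−0.0707·4/12) + 1.61·e^(−0.0707·8/12) = 2.4247
Current forward F = (S − I)·e^(rT) = (127.10 − 2.4247)·e^(0.0707·12/12) = 124.6753 × 1.073259 = 133.8089
Value (long) = (F − K)·e^(−rT) = (133.8089 − 137.03) × 0.931741 = -3.0012
Short position value = −(long value) = S$3.00

S$3.00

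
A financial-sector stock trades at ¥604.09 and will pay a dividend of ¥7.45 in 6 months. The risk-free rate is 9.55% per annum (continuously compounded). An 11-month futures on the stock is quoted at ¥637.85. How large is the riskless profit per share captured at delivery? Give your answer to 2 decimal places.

¥13.75 per share

PV(dividends) I = 7.45·e^(−0.0955·6/12) = 7.1026
Fair futures F* = (S − I)·e^(rT) = (604.09 − 7.1026)·e^0.087542 = 596.9874 × 1.091488 = 651.6046
Market ¥637.85 < fair 651.6046: forward underpriced → reverse cash-and-carry (short the stock, invest proceeds at r, pay the dividends, go long the forward).
Profit at T = |F_mkt − F*| = |637.85 − 651.6046| = ¥13.75 per share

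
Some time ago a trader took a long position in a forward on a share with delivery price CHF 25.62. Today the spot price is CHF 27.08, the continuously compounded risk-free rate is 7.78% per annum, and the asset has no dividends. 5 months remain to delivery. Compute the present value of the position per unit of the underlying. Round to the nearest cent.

CHF 2.28

Current fair forward for the remaining 5 months: F = S·e^(r·T), r = 0.0778
F = 27.08 · e^(0.0778 × 5/12) = 27.08 × 1.032948 = 27.9722
Value of long forward = (F − K)·e^(−rT) = (27.9722 − 25.62) · e^(−0.0778·5/12)
= 2.3522 × 0.968103 = 2.28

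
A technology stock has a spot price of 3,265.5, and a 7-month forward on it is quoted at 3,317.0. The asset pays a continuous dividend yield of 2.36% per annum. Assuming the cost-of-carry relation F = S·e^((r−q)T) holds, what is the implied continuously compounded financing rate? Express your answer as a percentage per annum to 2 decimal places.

5.04%

From F = S·e^((r−q)T): (r − q) = ln(F/S)/T
ln(3317.0/3265.5) = ln(1.015771) = 0.015648
(r − q) = 0.015648 / (7/12) = 0.026825
r = ln(F/S)/T + q = 0.026825 + 0.0236 = 0.050425
r = 5.04%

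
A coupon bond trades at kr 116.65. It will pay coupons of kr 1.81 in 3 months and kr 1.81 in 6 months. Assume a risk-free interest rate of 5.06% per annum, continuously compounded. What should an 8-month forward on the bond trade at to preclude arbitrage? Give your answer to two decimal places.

kr 116.98

PV(coupons) I = 1.81·e^(−0.0506·3/12) + 1.81·e^(−0.0506·6/12)
I = 1.7872 + 1.7648 = 3.5520
F = (S − I)·e^(rT) = (116.65 − 3.5520) · e^(0.0506·8/12)
= 113.0980 · e^0.033733 = 113.0980 × 1.034308 = kr 116.98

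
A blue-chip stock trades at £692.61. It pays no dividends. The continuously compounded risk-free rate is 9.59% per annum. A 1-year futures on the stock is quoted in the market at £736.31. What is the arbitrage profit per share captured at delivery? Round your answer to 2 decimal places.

Fair futures: F* = S·e^(carry·T), with carry = r = 0.0959
F* = 692.61 · e^(0.0959 × 1) = 692.61 · e^0.095900 = 692.61 × 1.100649 = £762.3205
Market £736.31 < fair £762.3205: forward underpriced → reverse cash-and-carry (short spot, go long the forward).
At maturity, profit = |F_mkt − F*| = |736.31 − 762.3205| = £26.01 per share

£26.01 per share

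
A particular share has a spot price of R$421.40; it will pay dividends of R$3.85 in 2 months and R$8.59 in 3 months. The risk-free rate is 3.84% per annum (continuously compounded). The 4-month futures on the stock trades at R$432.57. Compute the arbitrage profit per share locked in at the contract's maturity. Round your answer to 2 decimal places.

PV(dividends) I = 3.85·e^(−0.0384·2/12) + 8.59·e^(−0.0384·3/12) = 12.3334
Fair futures F* = (S − I)·e^(rT) = (421.40 − 12.3334)·e^0.012800 = 409.0666 × 1.012882 = 414.3362
Market R$432.57 > fair 414.3362: forward overpriced → cash-and-carry (borrow at r, buy the stock and collect the dividends, short the forward).
Profit at T = |F_mkt − F*| = |432.57 − 414.3362| = R$18.23 per share

R$18.23 per share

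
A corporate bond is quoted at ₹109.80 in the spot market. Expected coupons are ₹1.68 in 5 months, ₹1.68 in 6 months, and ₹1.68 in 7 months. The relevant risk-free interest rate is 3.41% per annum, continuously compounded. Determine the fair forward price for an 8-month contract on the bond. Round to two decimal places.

₹107.26

PV(coupons) I = 1.68·e^(−0.0341·5/12) + 1.68·e^(−0.0341·6/12) + 1.68·e^(−0.0341·7/12)
I = 1.6563 + 1.6516 + 1.6469 = 4.9548
F = (S − I)·e^(rT) = (109.80 − 4.9548) · e^(0.0341·8/12)
= 104.8452 · e^0.022733 = 104.8452 × 1.022993 = ₹107.26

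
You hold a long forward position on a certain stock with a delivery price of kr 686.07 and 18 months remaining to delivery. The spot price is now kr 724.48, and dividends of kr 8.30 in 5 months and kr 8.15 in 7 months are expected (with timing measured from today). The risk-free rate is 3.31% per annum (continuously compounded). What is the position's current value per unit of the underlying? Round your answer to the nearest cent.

kr 55.46

PV(remaining dividends) I = 8.30·e^(−0.0331·5/12) + 8.15·e^(−0.0331·7/12) = 16.1805
Current forward F = (S − I)·e^(rT) = (724.48 − 16.1805)·e^(0.0331·18/12) = 708.2995 × 1.050903 = 744.3541
Value (long) = (F − K)·e^(−rT) = (744.3541 − 686.07) × 0.951562 = 55.4609
Value = kr 55.46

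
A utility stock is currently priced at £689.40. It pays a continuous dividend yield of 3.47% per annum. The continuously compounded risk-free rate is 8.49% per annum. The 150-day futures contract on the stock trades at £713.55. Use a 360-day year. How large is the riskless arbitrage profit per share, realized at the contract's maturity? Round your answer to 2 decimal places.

£9.58 per share

Fair futures: F* = S·e^(carry·T), with carry = (r − q) = 0.0849 − 0.0347 = 0.0502
F* = 689.40 · e^(0.0502 × 150/360) = 689.40 · e^0.020917 = 689.40 × 1.021137 = £703.9718
Market £713.55 > fair £703.9718: forward overpriced → cash-and-carry (buy spot, short the forward).
At maturity, profit = |F_mkt − F*| = |713.55 − 703.9718| = £9.58 per share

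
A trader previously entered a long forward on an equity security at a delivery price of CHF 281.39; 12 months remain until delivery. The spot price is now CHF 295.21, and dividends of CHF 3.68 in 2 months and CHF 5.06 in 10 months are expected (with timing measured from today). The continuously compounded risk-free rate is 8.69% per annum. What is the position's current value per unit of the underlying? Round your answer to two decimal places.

CHF 28.91

PV(remaining dividends) I = 3.68·e^(−0.0869·2/12) + 5.06·e^(−0.0869·10/12) = 8.3336
Current forward F = (S − I)·e^(rT) = (295.21 − 8.3336)·e^(0.0869·12/12) = 286.8764 × 1.090788 = 312.9213
Value (long) = (F − K)·e^(−rT) = (312.9213 − 281.39) × 0.916769 = 28.9069
Value = CHF 28.91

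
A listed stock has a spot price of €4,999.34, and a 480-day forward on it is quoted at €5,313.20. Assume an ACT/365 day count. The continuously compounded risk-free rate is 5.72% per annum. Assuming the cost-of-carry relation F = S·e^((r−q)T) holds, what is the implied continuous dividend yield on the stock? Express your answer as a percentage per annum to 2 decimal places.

1.09%

From F = S·e^((r−q)T): (r − q) = ln(F/S)/T
ln(5313.20/4999.34) = ln(1.062780) = 0.060888
(r − q) = 0.060888 / (480/365) = 0.046300
q = r − ln(F/S)/T = 0.0572 − 0.046300 = 0.010900
q = 1.09%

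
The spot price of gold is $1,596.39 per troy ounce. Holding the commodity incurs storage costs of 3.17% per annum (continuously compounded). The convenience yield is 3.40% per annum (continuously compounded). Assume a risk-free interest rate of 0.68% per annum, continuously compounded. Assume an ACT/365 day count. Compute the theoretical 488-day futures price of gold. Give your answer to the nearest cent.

$1,606.02 per troy ounce

Net carry = r + u − y = 0.0068 + 0.0317 − 0.0340 = 0.0045
F = S·e^((r+u−y)T) = 1596.39 · e^(0.0045 × 488/365) = 1596.39 · e^0.00601644
= 1596.39 × 1.00603458 = $1,606.02 per troy ounce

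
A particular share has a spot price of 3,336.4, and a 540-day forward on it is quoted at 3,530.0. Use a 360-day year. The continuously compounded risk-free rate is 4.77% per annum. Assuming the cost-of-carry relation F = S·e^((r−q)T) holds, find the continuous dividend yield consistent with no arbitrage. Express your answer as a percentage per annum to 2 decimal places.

1.01%

From F = S·e^((r−q)T): (r − q) = ln(F/S)/T
ln(3530.0/3336.4) = ln(1.058027) = 0.056406
(r − q) = 0.056406 / (540/360) = 0.037604
q = r − ln(F/S)/T = 0.0477 − 0.037604 = 0.010096
q = 1.01%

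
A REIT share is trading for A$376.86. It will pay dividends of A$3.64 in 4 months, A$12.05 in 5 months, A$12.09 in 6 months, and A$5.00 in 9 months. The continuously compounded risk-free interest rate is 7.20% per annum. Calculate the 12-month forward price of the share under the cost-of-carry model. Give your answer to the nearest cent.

A$370.98

PV(dividends) I = 3.64·e^(−0.0720·4/12) + 12.05·e^(−0.0720·5/12) + 12.09·e^(−0.0720·6/12) + 5.00·e^(−0.0720·9/12)
I = 3.5537 + 11.6939 + 11.6625 + 4.7372 = 31.6473
F = (S − I)·e^(rT) = (376.86 − 31.6473) · e^(0.0720·12/12)
= 345.2127 · e^0.072000 = 345.2127 × 1.074655 = A$370.98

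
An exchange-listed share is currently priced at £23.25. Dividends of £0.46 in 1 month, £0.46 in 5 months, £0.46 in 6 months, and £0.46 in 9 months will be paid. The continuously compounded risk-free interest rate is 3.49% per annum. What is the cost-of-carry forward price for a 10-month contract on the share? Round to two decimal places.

£22.07

PV(dividends) I = 0.46·e^(−0.0349·1/12) + 0.46·e^(−0.0349·5/12) + 0.46·e^(−0.0349·6/12) + 0.46·e^(−0.0349·9/12)
I = 0.4587 + 0.4534 + 0.4520 + 0.4481 = 1.8122
F = (S − I)·e^(rT) = (23.25 − 1.8122) · e^(0.0349·10/12)
= 21.4378 · e^0.029083 = 21.4378 × 1.029510 = £22.07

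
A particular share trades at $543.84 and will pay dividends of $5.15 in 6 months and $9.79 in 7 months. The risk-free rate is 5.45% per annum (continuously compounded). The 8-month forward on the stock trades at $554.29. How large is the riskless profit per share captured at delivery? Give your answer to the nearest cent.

$5.36 per share

PV(dividends) I = 5.15·e^(−0.0545·6/12) + 9.79·e^(−0.0545·7/12) = 14.4952
Fair forward F* = (S − I)·e^(rT) = (543.84 − 14.4952)·e^0.036333 = 529.3448 × 1.037001 = 548.9311
Market $554.29 > fair 548.9311: forward overpriced → cash-and-carry (borrow at r, buy the stock and collect the dividends, short the forward).
Profit at T = |F_mkt − F*| = |554.29 − 548.9311| = $5.36 per share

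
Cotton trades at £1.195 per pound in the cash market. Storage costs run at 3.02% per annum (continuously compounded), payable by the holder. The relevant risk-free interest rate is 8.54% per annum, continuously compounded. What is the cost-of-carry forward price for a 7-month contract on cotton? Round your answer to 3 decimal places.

£1.278 per pound

Net carry = r + u − y = 0.0854 + 0.0302 − 0.0000 = 0.1156
F = S·e^((r+u−y)T) = 1.195 · e^(0.1156 × 7/12) = 1.195 · e^0.067433
= 1.195 × 1.069759 = £1.278 per pound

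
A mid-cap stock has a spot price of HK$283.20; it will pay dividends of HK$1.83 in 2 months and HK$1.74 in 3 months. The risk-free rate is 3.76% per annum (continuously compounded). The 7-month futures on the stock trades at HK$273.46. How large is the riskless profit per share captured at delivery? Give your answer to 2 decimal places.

HK$12.40 per share

PV(dividends) I = 1.83·e^(−0.0376·2/12) + 1.74·e^(−0.0376·3/12) = 3.5423
Fair futures F* = (S − I)·e^(rT) = (283.20 − 3.5423)·e^0.021933 = 279.6577 × 1.022175 = 285.8591
Market HK$273.46 < fair 285.8591: forward underpriced → reverse cash-and-carry (short the stock, invest proceeds at r, pay the dividends, go long the forward).
Profit at T = |F_mkt − F*| = |273.46 − 285.8591| = HK$12.40 per share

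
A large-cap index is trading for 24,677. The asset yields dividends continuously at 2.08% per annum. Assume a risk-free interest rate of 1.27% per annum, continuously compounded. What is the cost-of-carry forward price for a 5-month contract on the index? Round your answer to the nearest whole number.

24,594

F = S·e^((r − q)T) = 24677 · e^((0.0127 − 0.0208) × 5/12)
= 24677 · e^-0.003375 = 24677 × 0.996631
F = 24,594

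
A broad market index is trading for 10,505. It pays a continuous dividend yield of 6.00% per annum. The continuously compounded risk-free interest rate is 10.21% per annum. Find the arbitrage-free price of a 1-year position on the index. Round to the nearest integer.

10,957

F = S·e^((r − q)T) = 10505 · e^((0.1021 − 0.0600) × 1)
= 10505 · e^0.042100 = 10505 × 1.042999
F = 10,957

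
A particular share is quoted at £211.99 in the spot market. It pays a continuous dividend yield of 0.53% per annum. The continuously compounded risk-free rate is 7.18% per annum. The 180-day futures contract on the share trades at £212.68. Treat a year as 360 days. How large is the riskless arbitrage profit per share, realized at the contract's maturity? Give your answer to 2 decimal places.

Fair futures: F* = S·e^(carry·T), with carry = (r − q) = 0.0718 − 0.0053 = 0.0665
F* = 211.99 · e^(0.0665 × 180/360) = 211.99 · e^0.033250 = 211.99 × 1.033809 = £219.1572
Market £212.68 < fair £219.1572: forward underpriced → reverse cash-and-carry (short spot, go long the forward).
At maturity, profit = |F_mkt − F*| = |212.68 − 219.1572| = £6.48 per share

£6.48 per share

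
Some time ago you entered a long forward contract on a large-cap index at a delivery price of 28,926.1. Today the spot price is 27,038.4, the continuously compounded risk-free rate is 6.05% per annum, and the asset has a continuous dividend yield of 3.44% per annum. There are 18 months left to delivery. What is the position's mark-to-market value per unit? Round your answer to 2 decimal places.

-738.04

Current fair forward for the remaining 18 months: F = S·e^((r − q)·T), (r − q) = 0.0605 − 0.0344 = 0.0261
F = 27038.4 · e^(0.0261 × 18/12) = 27038.4 × 1.03992646 = 28117.9476
Value of long forward = (F − K)·e^(−rT) = (28117.9476 − 28926.1) · e^(−0.0605·18/12)
= -808.1524 × 0.91324599 = -738.04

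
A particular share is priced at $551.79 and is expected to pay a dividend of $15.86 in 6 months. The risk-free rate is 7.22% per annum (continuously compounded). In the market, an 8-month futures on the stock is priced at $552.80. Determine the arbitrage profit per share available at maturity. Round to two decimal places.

PV(dividends) I = 15.86·e^(−0.0722·6/12) = 15.2977
Fair futures F* = (S − I)·e^(rT) = (551.79 − 15.2977)·e^0.048133 = 536.4923 × 1.049310 = 562.9467
Market $552.80 < fair 562.9467: forward underpriced → reverse cash-and-carry (short the stock, invest proceeds at r, pay the dividends, go long the forward).
Profit at T = |F_mkt − F*| = |552.80 − 562.9467| = $10.15 per share

$10.15 per share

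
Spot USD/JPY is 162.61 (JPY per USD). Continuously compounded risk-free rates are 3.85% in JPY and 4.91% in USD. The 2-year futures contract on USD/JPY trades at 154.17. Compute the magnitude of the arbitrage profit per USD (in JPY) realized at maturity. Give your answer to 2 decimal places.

Fair futures: F* = S·e^(carry·T), with carry = (r_JPY − r_USD) = 0.0385 − 0.0491 = -0.0106
F* = 162.61 · e^(-0.0106 × 2) = 162.61 · e^-0.021200 = 162.61 × 0.979023 = 159.1989
Market 154.17 < fair 159.1989: forward underpriced → reverse cash-and-carry (short spot, go long the forward).
At maturity, profit = |F_mkt − F*| = |154.17 − 159.1989| = 5.03 per USD (in JPY)

5.03 per USD (in JPY)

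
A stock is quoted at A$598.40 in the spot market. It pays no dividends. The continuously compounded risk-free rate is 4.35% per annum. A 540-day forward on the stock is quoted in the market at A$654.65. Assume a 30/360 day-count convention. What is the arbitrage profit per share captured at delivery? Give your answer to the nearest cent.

A$15.90 per share

Fair forward: F* = S·e^(carry·T), with carry = r = 0.0435
F* = 598.40 · e^(0.0435 × 540/360) = 598.40 · e^0.065250 = 598.40 × 1.067426 = A$638.7477
Market A$654.65 > fair A$638.7477: forward overpriced → cash-and-carry (buy spot, short the forward).
At maturity, profit = |F_mkt − F*| = |654.65 − 638.7477| = A$15.90 per share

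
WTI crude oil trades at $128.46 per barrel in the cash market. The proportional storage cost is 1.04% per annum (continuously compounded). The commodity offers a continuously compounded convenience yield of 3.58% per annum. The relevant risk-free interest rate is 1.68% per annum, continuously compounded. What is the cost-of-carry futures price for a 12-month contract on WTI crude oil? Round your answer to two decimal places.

Net carry = r + u − y = 0.0168 + 0.0104 − 0.0358 = -0.0086
F = S·e^((r+u−y)T) = 128.46 · e^(-0.0086 × 12/12) = 128.46 · e^-0.008600
= 128.46 × 0.991437 = $127.36 per barrel

$127.36 per barrel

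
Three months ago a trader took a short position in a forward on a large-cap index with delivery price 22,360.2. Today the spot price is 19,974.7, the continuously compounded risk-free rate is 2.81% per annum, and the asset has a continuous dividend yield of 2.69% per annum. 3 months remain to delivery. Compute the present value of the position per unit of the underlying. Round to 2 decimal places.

2362.85

Current fair forward for the remaining 3 months: F = S·e^((r − q)·T), (r − q) = 0.0281 − 0.0269 = 0.0012
F = 19974.7 · e^(0.0012 × 3/12) = 19974.7 × 1.00030005 = 19980.6934
Value of long forward = (F − K)·e^(−rT) = (19980.6934 − 22360.2) · e^(−0.0281·3/12)
= -2379.5066 × 0.99299962 = -2362.85
Short position value = −(long value) = 2362.85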